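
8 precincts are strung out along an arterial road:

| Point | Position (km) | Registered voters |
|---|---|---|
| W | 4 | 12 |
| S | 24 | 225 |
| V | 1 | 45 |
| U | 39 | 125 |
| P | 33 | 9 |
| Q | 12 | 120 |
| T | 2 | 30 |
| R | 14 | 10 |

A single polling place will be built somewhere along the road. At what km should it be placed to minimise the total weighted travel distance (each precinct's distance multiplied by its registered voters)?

x = 24

For a sum of weighted absolute distances on a line, the optimum is the weighted median (not the mean). Total weight W = 576; half-weight = 288.
Sort by position and accumulate weight:
  km 1 (V, w=45) → cum 45
  km 2 (T, w=30) → cum 75
  km 4 (W, w=12) → cum 87
  km 12 (Q, w=120) → cum 207
  km 14 (R, w=10) → cum 217
  km 24 (S, w=225) → cum 442  ≥ 288 → median here
  km 33 (P, w=9) → cum 451
  km 39 (U, w=125) → cum 576
Optimal location: km 24.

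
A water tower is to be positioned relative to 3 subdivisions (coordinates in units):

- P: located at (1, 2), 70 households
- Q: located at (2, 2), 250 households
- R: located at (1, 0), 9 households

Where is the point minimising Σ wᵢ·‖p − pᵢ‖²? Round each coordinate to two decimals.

The minimiser of Σwᵢ‖p−pᵢ‖² is the weighted centroid p* = (Σwᵢpᵢ)/(Σwᵢ).
Σwᵢ = 329.
Σwᵢxᵢ = 70·1 + 250·2 + 9·1 = 579.
Σwᵢyᵢ = 70·2 + 250·2 + 9·0 = 640.
x* = 579/329 = 1.76, y* = 640/329 = 1.95.

(1.76, 1.95)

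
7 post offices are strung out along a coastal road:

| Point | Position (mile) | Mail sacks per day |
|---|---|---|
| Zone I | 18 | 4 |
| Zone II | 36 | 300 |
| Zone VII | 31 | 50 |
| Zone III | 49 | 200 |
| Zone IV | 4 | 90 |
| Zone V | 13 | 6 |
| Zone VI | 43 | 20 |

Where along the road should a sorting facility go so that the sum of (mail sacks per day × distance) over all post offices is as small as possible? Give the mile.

For a sum of weighted absolute distances on a line, the optimum is the weighted median (not the mean). Total weight W = 670; half-weight = 335.
Sort by position and accumulate weight:
  mile 4 (Zone IV, w=90) → cum 90
  mile 13 (Zone V, w=6) → cum 96
  mile 18 (Zone I, w=4) → cum 100
  mile 31 (Zone VII, w=50) → cum 150
  mile 36 (Zone II, w=300) → cum 450  ≥ 335 → median here
  mile 43 (Zone VI, w=20) → cum 470
  mile 49 (Zone III, w=200) → cum 670
Optimal location: mile 36.

x = 36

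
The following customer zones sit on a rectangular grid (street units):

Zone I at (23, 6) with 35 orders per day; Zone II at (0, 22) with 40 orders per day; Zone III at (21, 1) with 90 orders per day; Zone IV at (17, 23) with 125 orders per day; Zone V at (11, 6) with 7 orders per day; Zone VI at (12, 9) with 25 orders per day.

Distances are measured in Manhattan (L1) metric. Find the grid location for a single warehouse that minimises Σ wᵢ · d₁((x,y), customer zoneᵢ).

Manhattan distance separates: Σwᵢ(|x−xᵢ|+|y−yᵢ|) = Σwᵢ|x−xᵢ| + Σwᵢ|y−yᵢ|, so x and y are optimised independently as 1-D weighted medians.
Total weight W = 322; half = 161.
x-coordinate, sorted with cumulative weight:
  x=0 (Zone II, w=40) cum 40
  x=11 (Zone V, w=7) cum 47
  x=12 (Zone VI, w=25) cum 72
  x=17 (Zone IV, w=125) cum 197  ← median
  x=21 (Zone III, w=90) cum 287
  x=23 (Zone I, w=35) cum 322
⇒ x* = 17
y-coordinate, sorted with cumulative weight:
  y=1 (Zone III, w=90) cum 90
  y=6 (Zone I, w=35) cum 125
  y=6 (Zone V, w=7) cum 132
  y=9 (Zone VI, w=25) cum 157
  y=22 (Zone II, w=40) cum 197  ← median
  y=23 (Zone IV, w=125) cum 322
⇒ y* = 22

(17, 22)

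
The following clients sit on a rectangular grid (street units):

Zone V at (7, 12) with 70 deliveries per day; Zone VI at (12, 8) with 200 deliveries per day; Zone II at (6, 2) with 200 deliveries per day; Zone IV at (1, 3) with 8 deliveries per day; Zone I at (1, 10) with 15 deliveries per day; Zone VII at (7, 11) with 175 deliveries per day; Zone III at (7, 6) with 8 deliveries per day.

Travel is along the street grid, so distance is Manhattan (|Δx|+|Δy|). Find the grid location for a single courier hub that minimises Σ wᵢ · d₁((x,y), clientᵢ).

Manhattan distance separates: Σwᵢ(|x−xᵢ|+|y−yᵢ|) = Σwᵢ|x−xᵢ| + Σwᵢ|y−yᵢ|, so x and y are optimised independently as 1-D weighted medians.
Total weight W = 676; half = 338.
x-coordinate, sorted with cumulative weight:
  x=1 (Zone IV, w=8) cum 8
  x=1 (Zone I, w=15) cum 23
  x=6 (Zone II, w=200) cum 223
  x=7 (Zone V, w=70) cum 293
  x=7 (Zone VII, w=175) cum 468  ← median
  x=7 (Zone III, w=8) cum 476
  x=12 (Zone VI, w=200) cum 676
⇒ x* = 7
y-coordinate, sorted with cumulative weight:
  y=2 (Zone II, w=200) cum 200
  y=3 (Zone IV, w=8) cum 208
  y=6 (Zone III, w=8) cum 216
  y=8 (Zone VI, w=200) cum 416  ← median
  y=10 (Zone I, w=15) cum 431
  y=11 (Zone VII, w=175) cum 606
  y=12 (Zone V, w=70) cum 676
⇒ y* = 8

(7, 8)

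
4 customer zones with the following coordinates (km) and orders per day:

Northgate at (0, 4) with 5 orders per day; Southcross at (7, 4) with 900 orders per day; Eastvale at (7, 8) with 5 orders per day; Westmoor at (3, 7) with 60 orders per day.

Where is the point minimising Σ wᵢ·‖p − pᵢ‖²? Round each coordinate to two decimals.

(6.72, 4.21)

The minimiser of Σwᵢ‖p−pᵢ‖² is the weighted centroid p* = (Σwᵢpᵢ)/(Σwᵢ).
Σwᵢ = 970.
Σwᵢxᵢ = 5·0 + 900·7 + 5·7 + 60·3 = 6515.
Σwᵢyᵢ = 5·4 + 900·4 + 5·8 + 60·7 = 4080.
x* = 6515/970 = 6.72, y* = 4080/970 = 4.21.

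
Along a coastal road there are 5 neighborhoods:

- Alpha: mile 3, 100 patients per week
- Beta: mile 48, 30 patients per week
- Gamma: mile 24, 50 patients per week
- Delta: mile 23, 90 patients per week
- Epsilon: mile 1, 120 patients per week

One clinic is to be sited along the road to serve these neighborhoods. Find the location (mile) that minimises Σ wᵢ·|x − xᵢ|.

x = 3

For a sum of weighted absolute distances on a line, the optimum is the weighted median (not the mean). Total weight W = 390; half-weight = 195.
Sort by position and accumulate weight:
  mile 1 (Epsilon, w=120) → cum 120
  mile 3 (Alpha, w=100) → cum 220  ≥ 195 → median here
  mile 23 (Delta, w=90) → cum 310
  mile 24 (Gamma, w=50) → cum 360
  mile 48 (Beta, w=30) → cum 390
Optimal location: mile 3.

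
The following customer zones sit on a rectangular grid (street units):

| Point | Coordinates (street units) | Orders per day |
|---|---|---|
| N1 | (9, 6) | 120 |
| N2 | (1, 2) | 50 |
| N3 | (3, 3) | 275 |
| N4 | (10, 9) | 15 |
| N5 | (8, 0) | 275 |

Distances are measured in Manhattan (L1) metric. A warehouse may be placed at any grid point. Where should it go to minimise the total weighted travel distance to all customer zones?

Manhattan distance separates: Σwᵢ(|x−xᵢ|+|y−yᵢ|) = Σwᵢ|x−xᵢ| + Σwᵢ|y−yᵢ|, so x and y are optimised independently as 1-D weighted medians.
Total weight W = 735; half = 367.5.
x-coordinate, sorted with cumulative weight:
  x=1 (N2, w=50) cum 50
  x=3 (N3, w=275) cum 325
  x=8 (N5, w=275) cum 600  ← median
  x=9 (N1, w=120) cum 720
  x=10 (N4, w=15) cum 735
⇒ x* = 8
y-coordinate, sorted with cumulative weight:
  y=0 (N5, w=275) cum 275
  y=2 (N2, w=50) cum 325
  y=3 (N3, w=275) cum 600  ← median
  y=6 (N1, w=120) cum 720
  y=9 (N4, w=15) cum 735
⇒ y* = 3

(8, 3)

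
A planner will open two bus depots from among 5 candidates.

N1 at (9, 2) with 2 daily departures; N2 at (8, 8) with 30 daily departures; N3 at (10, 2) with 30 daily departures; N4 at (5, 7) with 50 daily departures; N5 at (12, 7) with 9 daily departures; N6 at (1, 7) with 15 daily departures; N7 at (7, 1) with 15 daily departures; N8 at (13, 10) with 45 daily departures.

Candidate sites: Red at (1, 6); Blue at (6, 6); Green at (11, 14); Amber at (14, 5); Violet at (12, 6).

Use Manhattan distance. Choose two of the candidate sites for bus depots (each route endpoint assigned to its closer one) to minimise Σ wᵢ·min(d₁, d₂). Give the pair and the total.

Evaluate every pair (each demand assigned to the nearer of the two):
  {Blue, Violet}: total = 828
  {Blue, Amber}: total = 930
  {Blue, Green}: total = 987
  {Red, Violet}: total = 1023
  {Red, Blue}: total = 1137
  {Red, Amber}: total = 1232
  {Green, Violet}: total = 1338
  {Amber, Violet}: total = 1338
  {Red, Green}: total = 1456
  {Green, Amber}: total = 1742
Best pair: {Blue, Violet} with total 828.

{Blue, Violet}, total 828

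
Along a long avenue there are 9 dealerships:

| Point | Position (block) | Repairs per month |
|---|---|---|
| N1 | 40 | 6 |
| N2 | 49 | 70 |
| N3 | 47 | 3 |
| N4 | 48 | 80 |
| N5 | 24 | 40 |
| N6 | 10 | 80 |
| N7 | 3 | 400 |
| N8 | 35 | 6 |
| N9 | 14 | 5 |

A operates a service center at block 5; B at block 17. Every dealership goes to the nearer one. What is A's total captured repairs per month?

The indifferent point is the midpoint (5+17)/2 = 11; dealerships left of it (closer to A at 5) go to A, those right go to B.
  N7 at 3 (w=400) → A
  N6 at 10 (w=80) → A
  N9 at 14 (w=5) → B
  N5 at 24 (w=40) → B
  N8 at 35 (w=6) → B
  N1 at 40 (w=6) → B
  N3 at 47 (w=3) → B
  N4 at 48 (w=80) → B
  N2 at 49 (w=70) → B
A captures 480; B captures 210.

480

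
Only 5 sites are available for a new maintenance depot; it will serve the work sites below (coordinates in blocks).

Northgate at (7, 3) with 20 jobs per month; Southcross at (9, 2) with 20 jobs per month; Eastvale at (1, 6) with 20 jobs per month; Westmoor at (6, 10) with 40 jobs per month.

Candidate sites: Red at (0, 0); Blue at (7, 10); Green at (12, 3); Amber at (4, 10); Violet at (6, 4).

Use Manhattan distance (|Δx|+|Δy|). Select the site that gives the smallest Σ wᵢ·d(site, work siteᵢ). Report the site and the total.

Violet, total 520 blocks

Total weighted distance at each candidate:
  Red (0, 0): total = 1200
  Blue (7, 10): total = 580
  Green (12, 3): total = 980
  Amber (4, 10): total = 680
  Violet (6, 4): total = 520
Minimum is at Violet with total 520 blocks.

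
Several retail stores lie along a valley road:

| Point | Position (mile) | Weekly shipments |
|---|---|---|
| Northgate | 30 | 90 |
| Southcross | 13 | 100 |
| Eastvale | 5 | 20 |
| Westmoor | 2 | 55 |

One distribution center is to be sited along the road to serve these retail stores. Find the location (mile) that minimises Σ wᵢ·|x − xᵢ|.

x = 13

For a sum of weighted absolute distances on a line, the optimum is the weighted median (not the mean). Total weight W = 265; half-weight = 132.5.
Sort by position and accumulate weight:
  mile 2 (Westmoor, w=55) → cum 55
  mile 5 (Eastvale, w=20) → cum 75
  mile 13 (Southcross, w=100) → cum 175  ≥ 132.5 → median here
  mile 30 (Northgate, w=90) → cum 265
Optimal location: mile 13.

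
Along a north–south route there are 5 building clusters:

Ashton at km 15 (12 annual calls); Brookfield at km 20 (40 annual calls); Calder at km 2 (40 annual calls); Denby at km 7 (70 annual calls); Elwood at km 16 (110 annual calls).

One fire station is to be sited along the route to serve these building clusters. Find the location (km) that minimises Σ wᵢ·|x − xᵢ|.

x = 16

For a sum of weighted absolute distances on a line, the optimum is the weighted median (not the mean). Total weight W = 272; half-weight = 136.
Sort by position and accumulate weight:
  km 2 (Calder, w=40) → cum 40
  km 7 (Denby, w=70) → cum 110
  km 15 (Ashton, w=12) → cum 122
  km 16 (Elwood, w=110) → cum 232  ≥ 136 → median here
  km 20 (Brookfield, w=40) → cum 272
Optimal location: km 16.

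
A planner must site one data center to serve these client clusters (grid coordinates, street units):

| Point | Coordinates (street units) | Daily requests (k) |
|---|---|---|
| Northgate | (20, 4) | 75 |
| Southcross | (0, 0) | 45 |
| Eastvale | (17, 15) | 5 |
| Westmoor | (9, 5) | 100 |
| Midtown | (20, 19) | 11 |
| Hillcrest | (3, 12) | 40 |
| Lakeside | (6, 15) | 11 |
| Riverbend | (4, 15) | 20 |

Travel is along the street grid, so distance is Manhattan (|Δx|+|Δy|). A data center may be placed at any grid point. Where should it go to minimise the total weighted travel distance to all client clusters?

(9, 5)

Manhattan distance separates: Σwᵢ(|x−xᵢ|+|y−yᵢ|) = Σwᵢ|x−xᵢ| + Σwᵢ|y−yᵢ|, so x and y are optimised independently as 1-D weighted medians.
Total weight W = 307; half = 153.5.
x-coordinate, sorted with cumulative weight:
  x=0 (Southcross, w=45) cum 45
  x=3 (Hillcrest, w=40) cum 85
  x=4 (Riverbend, w=20) cum 105
  x=6 (Lakeside, w=11) cum 116
  x=9 (Westmoor, w=100) cum 216  ← median
  x=17 (Eastvale, w=5) cum 221
  x=20 (Northgate, w=75) cum 296
  x=20 (Midtown, w=11) cum 307
⇒ x* = 9
y-coordinate, sorted with cumulative weight:
  y=0 (Southcross, w=45) cum 45
  y=4 (Northgate, w=75) cum 120
  y=5 (Westmoor, w=100) cum 220  ← median
  y=12 (Hillcrest, w=40) cum 260
  y=15 (Eastvale, w=5) cum 265
  y=15 (Lakeside, w=11) cum 276
  y=15 (Riverbend, w=20) cum 296
  y=19 (Midtown, w=11) cum 307
⇒ y* = 5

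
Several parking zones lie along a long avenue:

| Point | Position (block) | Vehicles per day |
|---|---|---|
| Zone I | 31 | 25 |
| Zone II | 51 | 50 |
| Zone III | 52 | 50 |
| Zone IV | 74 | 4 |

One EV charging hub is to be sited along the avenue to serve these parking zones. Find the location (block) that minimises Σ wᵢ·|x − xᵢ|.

For a sum of weighted absolute distances on a line, the optimum is the weighted median (not the mean). Total weight W = 129; half-weight = 64.5.
Sort by position and accumulate weight:
  block 31 (Zone I, w=25) → cum 25
  block 51 (Zone II, w=50) → cum 75  ≥ 64.5 → median here
  block 52 (Zone III, w=50) → cum 125
  block 74 (Zone IV, w=4) → cum 129
Optimal location: block 51.

x = 51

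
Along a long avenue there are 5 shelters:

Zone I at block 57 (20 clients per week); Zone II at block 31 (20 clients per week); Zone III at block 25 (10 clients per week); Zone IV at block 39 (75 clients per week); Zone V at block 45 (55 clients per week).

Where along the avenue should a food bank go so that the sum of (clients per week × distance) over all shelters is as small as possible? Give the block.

For a sum of weighted absolute distances on a line, the optimum is the weighted median (not the mean). Total weight W = 180; half-weight = 90.
Sort by position and accumulate weight:
  block 25 (Zone III, w=10) → cum 10
  block 31 (Zone II, w=20) → cum 30
  block 39 (Zone IV, w=75) → cum 105  ≥ 90 → median here
  block 45 (Zone V, w=55) → cum 160
  block 57 (Zone I, w=20) → cum 180
Optimal location: block 39.

x = 39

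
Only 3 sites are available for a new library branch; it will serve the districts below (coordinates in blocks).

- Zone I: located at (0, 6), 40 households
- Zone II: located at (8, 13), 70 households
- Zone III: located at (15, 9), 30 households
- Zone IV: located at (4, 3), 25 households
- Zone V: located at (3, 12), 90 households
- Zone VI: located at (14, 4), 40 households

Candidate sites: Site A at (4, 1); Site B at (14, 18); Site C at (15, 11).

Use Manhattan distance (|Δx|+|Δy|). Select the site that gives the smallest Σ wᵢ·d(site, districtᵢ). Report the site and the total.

Site C, total 3455 blocks

Total weighted distance at each candidate:
  Site A (4, 1): total = 3700
  Site B (14, 18): total = 4825
  Site C (15, 11): total = 3455
Minimum is at Site C with total 3455 blocks.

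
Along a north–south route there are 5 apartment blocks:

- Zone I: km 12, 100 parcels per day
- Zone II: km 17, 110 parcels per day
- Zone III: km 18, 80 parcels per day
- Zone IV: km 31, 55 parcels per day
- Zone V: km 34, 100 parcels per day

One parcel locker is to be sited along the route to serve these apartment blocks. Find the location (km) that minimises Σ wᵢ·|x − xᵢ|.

x = 18

For a sum of weighted absolute distances on a line, the optimum is the weighted median (not the mean). Total weight W = 445; half-weight = 222.5.
Sort by position and accumulate weight:
  km 12 (Zone I, w=100) → cum 100
  km 17 (Zone II, w=110) → cum 210
  km 18 (Zone III, w=80) → cum 290  ≥ 222.5 → median here
  km 31 (Zone IV, w=55) → cum 345
  km 34 (Zone V, w=100) → cum 445
Optimal location: km 18.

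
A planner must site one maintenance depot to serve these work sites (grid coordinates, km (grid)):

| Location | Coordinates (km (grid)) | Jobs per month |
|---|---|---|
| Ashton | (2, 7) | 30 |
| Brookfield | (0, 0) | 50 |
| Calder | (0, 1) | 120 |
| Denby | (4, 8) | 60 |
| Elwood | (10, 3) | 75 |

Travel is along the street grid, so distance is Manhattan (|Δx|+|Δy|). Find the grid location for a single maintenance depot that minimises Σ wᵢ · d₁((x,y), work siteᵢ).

Manhattan distance separates: Σwᵢ(|x−xᵢ|+|y−yᵢ|) = Σwᵢ|x−xᵢ| + Σwᵢ|y−yᵢ|, so x and y are optimised independently as 1-D weighted medians.
Total weight W = 335; half = 167.5.
x-coordinate, sorted with cumulative weight:
  x=0 (Brookfield, w=50) cum 50
  x=0 (Calder, w=120) cum 170  ← median
  x=2 (Ashton, w=30) cum 200
  x=4 (Denby, w=60) cum 260
  x=10 (Elwood, w=75) cum 335
⇒ x* = 0
y-coordinate, sorted with cumulative weight:
  y=0 (Brookfield, w=50) cum 50
  y=1 (Calder, w=120) cum 170  ← median
  y=3 (Elwood, w=75) cum 245
  y=7 (Ashton, w=30) cum 275
  y=8 (Denby, w=60) cum 335
⇒ y* = 1

(0, 1)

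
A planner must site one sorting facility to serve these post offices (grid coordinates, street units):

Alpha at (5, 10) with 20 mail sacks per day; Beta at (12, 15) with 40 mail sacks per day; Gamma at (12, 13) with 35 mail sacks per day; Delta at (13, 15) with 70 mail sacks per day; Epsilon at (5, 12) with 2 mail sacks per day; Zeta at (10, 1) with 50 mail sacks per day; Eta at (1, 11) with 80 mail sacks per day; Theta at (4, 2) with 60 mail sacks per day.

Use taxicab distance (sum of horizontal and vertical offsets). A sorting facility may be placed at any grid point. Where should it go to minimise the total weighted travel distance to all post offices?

(10, 11)

Manhattan distance separates: Σwᵢ(|x−xᵢ|+|y−yᵢ|) = Σwᵢ|x−xᵢ| + Σwᵢ|y−yᵢ|, so x and y are optimised independently as 1-D weighted medians.
Total weight W = 357; half = 178.5.
x-coordinate, sorted with cumulative weight:
  x=1 (Eta, w=80) cum 80
  x=4 (Theta, w=60) cum 140
  x=5 (Alpha, w=20) cum 160
  x=5 (Epsilon, w=2) cum 162
  x=10 (Zeta, w=50) cum 212  ← median
  x=12 (Beta, w=40) cum 252
  x=12 (Gamma, w=35) cum 287
  x=13 (Delta, w=70) cum 357
⇒ x* = 10
y-coordinate, sorted with cumulative weight:
  y=1 (Zeta, w=50) cum 50
  y=2 (Theta, w=60) cum 110
  y=10 (Alpha, w=20) cum 130
  y=11 (Eta, w=80) cum 210  ← median
  y=12 (Epsilon, w=2) cum 212
  y=13 (Gamma, w=35) cum 247
  y=15 (Beta, w=40) cum 287
  y=15 (Delta, w=70) cum 357
⇒ y* = 11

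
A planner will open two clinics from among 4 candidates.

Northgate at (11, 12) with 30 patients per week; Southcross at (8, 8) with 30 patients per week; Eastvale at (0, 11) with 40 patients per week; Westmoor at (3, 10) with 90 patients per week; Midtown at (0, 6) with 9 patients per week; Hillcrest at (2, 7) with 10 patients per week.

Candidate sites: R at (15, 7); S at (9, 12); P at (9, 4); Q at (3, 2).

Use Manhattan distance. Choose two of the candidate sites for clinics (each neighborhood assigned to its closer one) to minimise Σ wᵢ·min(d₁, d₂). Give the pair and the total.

Evaluate every pair (each demand assigned to the nearer of the two):
  {S, Q}: total = 1453
  {S, P}: total = 1529
  {R, S}: total = 1585
  {P, Q}: total = 1773
  {R, Q}: total = 1833
  {R, P}: total = 2339
Best pair: {S, Q} with total 1453.

{S, Q}, total 1453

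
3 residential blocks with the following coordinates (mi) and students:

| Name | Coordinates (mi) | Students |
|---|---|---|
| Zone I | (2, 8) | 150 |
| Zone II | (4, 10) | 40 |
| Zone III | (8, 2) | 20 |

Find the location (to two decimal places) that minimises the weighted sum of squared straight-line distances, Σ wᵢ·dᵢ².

(2.95, 7.81)

The minimiser of Σwᵢ‖p−pᵢ‖² is the weighted centroid p* = (Σwᵢpᵢ)/(Σwᵢ).
Σwᵢ = 210.
Σwᵢxᵢ = 150·2 + 40·4 + 20·8 = 620.
Σwᵢyᵢ = 150·8 + 40·10 + 20·2 = 1640.
x* = 620/210 = 2.95, y* = 1640/210 = 7.81.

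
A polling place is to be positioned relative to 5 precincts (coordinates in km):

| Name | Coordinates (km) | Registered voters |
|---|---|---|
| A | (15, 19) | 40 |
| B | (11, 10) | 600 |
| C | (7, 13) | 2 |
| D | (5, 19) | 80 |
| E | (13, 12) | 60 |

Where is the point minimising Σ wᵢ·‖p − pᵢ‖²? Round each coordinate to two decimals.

(10.73, 11.54)

The minimiser of Σwᵢ‖p−pᵢ‖² is the weighted centroid p* = (Σwᵢpᵢ)/(Σwᵢ).
Σwᵢ = 782.
Σwᵢxᵢ = 40·15 + 600·11 + 2·7 + 80·5 + 60·13 = 8394.
Σwᵢyᵢ = 40·19 + 600·10 + 2·13 + 80·19 + 60·12 = 9026.
x* = 8394/782 = 10.73, y* = 9026/782 = 11.54.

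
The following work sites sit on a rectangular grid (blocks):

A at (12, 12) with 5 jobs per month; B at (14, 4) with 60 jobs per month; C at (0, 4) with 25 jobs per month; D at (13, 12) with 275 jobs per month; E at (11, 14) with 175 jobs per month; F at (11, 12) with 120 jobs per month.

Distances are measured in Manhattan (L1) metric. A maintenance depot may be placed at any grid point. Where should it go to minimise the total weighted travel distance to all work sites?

(13, 12)

Manhattan distance separates: Σwᵢ(|x−xᵢ|+|y−yᵢ|) = Σwᵢ|x−xᵢ| + Σwᵢ|y−yᵢ|, so x and y are optimised independently as 1-D weighted medians.
Total weight W = 660; half = 330.
x-coordinate, sorted with cumulative weight:
  x=0 (C, w=25) cum 25
  x=11 (E, w=175) cum 200
  x=11 (F, w=120) cum 320
  x=12 (A, w=5) cum 325
  x=13 (D, w=275) cum 600  ← median
  x=14 (B, w=60) cum 660
⇒ x* = 13
y-coordinate, sorted with cumulative weight:
  y=4 (B, w=60) cum 60
  y=4 (C, w=25) cum 85
  y=12 (A, w=5) cum 90
  y=12 (D, w=275) cum 365  ← median
  y=12 (F, w=120) cum 485
  y=14 (E, w=175) cum 660
⇒ y* = 12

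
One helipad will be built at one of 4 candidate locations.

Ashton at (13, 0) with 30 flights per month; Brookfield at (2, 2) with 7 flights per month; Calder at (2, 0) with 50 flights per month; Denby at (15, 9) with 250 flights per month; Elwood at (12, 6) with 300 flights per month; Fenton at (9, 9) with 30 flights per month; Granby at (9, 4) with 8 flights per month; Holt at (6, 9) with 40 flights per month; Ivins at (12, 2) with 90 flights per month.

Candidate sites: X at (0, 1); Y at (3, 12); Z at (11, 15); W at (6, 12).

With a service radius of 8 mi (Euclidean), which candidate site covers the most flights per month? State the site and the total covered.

Z, covering 320

Coverage radius r = 8 mi; a point is covered iff (Δx)²+(Δy)² ≤ 8² = 64.
  X (0, 1): covers {Brookfield, Calder} → 57
  Y (3, 12): covers {Fenton, Holt} → 70
  Z (11, 15): covers {Denby, Fenton, Holt} → 320
  W (6, 12): covers {Fenton, Holt} → 70
Maximum coverage at Z: 320 flights per month.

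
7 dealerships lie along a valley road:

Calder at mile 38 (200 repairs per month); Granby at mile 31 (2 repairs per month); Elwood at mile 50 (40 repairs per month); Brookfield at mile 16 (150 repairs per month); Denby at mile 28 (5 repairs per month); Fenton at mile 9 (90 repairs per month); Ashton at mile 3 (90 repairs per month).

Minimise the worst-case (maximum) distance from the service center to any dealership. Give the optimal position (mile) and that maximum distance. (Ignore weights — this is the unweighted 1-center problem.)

The 1-center on a line is the midpoint of the two extreme points: leftmost at 3, rightmost at 50.
Optimal location = (3 + 50)/2 = 26.5; maximum distance = (50 − 3)/2 = 23.5.

location 26.5, max distance 23.5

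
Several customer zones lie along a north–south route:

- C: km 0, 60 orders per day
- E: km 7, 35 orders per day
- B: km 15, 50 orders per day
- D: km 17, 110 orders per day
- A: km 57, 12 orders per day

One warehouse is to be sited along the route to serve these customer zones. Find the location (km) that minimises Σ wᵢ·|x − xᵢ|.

x = 15

For a sum of weighted absolute distances on a line, the optimum is the weighted median (not the mean). Total weight W = 267; half-weight = 133.5.
Sort by position and accumulate weight:
  km 0 (C, w=60) → cum 60
  km 7 (E, w=35) → cum 95
  km 15 (B, w=50) → cum 145  ≥ 133.5 → median here
  km 17 (D, w=110) → cum 255
  km 57 (A, w=12) → cum 267
Optimal location: km 15.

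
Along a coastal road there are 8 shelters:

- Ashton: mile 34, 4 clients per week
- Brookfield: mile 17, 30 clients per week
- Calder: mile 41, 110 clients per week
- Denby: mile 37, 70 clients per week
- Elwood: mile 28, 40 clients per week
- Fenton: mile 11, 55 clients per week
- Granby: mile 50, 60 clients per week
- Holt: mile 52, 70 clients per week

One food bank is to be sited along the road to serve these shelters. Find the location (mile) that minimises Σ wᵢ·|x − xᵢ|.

x = 41

For a sum of weighted absolute distances on a line, the optimum is the weighted median (not the mean). Total weight W = 439; half-weight = 219.5.
Sort by position and accumulate weight:
  mile 11 (Fenton, w=55) → cum 55
  mile 17 (Brookfield, w=30) → cum 85
  mile 28 (Elwood, w=40) → cum 125
  mile 34 (Ashton, w=4) → cum 129
  mile 37 (Denby, w=70) → cum 199
  mile 41 (Calder, w=110) → cum 309  ≥ 219.5 → median here
  mile 50 (Granby, w=60) → cum 369
  mile 52 (Holt, w=70) → cum 439
Optimal location: mile 41.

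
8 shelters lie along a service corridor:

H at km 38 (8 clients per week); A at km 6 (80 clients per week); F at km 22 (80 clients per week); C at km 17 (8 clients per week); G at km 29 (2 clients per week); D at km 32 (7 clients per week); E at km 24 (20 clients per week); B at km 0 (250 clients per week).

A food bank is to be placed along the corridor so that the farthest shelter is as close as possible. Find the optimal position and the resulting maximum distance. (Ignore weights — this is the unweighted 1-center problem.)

The 1-center on a line is the midpoint of the two extreme points: leftmost at 0, rightmost at 38.
Optimal location = (0 + 38)/2 = 19; maximum distance = (38 − 0)/2 = 19.

location 19, max distance 19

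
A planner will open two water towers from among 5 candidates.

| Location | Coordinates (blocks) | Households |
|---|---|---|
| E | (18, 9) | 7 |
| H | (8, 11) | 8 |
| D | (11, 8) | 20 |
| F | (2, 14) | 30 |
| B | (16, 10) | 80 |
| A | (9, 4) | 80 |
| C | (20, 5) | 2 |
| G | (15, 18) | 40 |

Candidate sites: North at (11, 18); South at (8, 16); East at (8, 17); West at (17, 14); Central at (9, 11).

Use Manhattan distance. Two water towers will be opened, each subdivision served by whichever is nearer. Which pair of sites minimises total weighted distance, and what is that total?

Evaluate every pair (each demand assigned to the nearer of the two):
  {West, Central}: total = 1674
  {North, Central}: total = 1879
  {East, Central}: total = 2009
  {South, Central}: total = 2019
  {South, West}: total = 2246
  {East, West}: total = 2384
  {North, West}: total = 2576
  {North, South}: total = 2876
  {North, East}: total = 2994
  {South, East}: total = 3145
Best pair: {West, Central} with total 1674.

{West, Central}, total 1674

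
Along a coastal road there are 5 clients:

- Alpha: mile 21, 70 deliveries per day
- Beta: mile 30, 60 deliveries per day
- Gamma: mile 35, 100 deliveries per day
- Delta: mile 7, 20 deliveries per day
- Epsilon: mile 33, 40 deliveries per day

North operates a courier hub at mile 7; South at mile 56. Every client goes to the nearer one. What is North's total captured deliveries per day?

The indifferent point is the midpoint (7+56)/2 = 31.5; clients left of it (closer to North at 7) go to North, those right go to South.
  Delta at 7 (w=20) → North
  Alpha at 21 (w=70) → North
  Beta at 30 (w=60) → North
  Epsilon at 33 (w=40) → South
  Gamma at 35 (w=100) → South
North captures 150; South captures 140.

150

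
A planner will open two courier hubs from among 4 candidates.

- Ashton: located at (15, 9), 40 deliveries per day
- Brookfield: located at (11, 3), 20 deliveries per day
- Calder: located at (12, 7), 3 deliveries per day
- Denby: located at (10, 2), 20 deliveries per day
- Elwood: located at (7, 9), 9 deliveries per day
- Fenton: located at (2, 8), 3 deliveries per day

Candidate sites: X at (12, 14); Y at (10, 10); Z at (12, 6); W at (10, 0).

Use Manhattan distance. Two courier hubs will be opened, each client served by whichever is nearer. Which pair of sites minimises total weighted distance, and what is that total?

Evaluate every pair (each demand assigned to the nearer of the two):
  {Y, W}: total = 441
  {Z, W}: total = 471
  {Y, Z}: total = 509
  {X, Z}: total = 551
  {X, W}: total = 599
  {X, Y}: total = 641
Best pair: {Y, W} with total 441.

{Y, W}, total 441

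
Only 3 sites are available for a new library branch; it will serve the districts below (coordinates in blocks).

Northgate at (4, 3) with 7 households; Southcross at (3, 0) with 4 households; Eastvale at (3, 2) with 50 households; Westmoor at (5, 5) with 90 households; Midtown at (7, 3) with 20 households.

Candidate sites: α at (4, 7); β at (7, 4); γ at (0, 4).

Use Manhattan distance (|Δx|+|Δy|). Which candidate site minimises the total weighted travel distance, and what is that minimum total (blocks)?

β, total 650 blocks

Total weighted distance at each candidate:
  α (4, 7): total = 770
  β (7, 4): total = 650
  γ (0, 4): total = 1013
Minimum is at β with total 650 blocks.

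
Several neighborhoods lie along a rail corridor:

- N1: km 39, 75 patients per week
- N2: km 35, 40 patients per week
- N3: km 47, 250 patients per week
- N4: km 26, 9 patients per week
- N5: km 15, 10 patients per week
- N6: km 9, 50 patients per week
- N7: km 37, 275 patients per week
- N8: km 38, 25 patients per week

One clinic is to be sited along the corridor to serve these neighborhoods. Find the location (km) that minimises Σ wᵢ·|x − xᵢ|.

For a sum of weighted absolute distances on a line, the optimum is the weighted median (not the mean). Total weight W = 734; half-weight = 367.
Sort by position and accumulate weight:
  km 9 (N6, w=50) → cum 50
  km 15 (N5, w=10) → cum 60
  km 26 (N4, w=9) → cum 69
  km 35 (N2, w=40) → cum 109
  km 37 (N7, w=275) → cum 384  ≥ 367 → median here
  km 38 (N8, w=25) → cum 409
  km 39 (N1, w=75) → cum 484
  km 47 (N3, w=250) → cum 734
Optimal location: km 37.

x = 37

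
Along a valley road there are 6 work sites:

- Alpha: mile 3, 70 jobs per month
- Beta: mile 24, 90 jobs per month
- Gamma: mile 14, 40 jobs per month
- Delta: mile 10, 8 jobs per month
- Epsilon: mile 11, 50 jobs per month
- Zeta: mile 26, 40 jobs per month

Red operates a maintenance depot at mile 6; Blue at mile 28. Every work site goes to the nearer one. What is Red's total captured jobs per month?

168

The indifferent point is the midpoint (6+28)/2 = 17; work sites left of it (closer to Red at 6) go to Red, those right go to Blue.
  Alpha at 3 (w=70) → Red
  Delta at 10 (w=8) → Red
  Epsilon at 11 (w=50) → Red
  Gamma at 14 (w=40) → Red
  Beta at 24 (w=90) → Blue
  Zeta at 26 (w=40) → Blue
Red captures 168; Blue captures 130.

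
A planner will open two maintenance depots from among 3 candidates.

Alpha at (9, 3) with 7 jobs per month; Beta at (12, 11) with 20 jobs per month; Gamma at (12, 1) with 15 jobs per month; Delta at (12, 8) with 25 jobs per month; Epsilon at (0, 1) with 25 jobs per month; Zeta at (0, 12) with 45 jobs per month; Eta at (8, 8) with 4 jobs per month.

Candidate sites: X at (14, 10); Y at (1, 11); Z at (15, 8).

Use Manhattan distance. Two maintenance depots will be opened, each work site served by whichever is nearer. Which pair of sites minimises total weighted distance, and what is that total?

{X, Y}, total 806

Evaluate every pair (each demand assigned to the nearer of the two):
  {X, Y}: total = 806
  {Y, Z}: total = 815
  {X, Z}: total = 1660
Best pair: {X, Y} with total 806.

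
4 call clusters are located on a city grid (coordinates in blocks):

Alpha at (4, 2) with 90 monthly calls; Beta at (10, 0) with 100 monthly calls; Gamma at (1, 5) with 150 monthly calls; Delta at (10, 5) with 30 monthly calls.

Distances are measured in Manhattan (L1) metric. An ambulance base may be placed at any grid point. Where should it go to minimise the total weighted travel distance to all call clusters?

(4, 2)

Manhattan distance separates: Σwᵢ(|x−xᵢ|+|y−yᵢ|) = Σwᵢ|x−xᵢ| + Σwᵢ|y−yᵢ|, so x and y are optimised independently as 1-D weighted medians.
Total weight W = 370; half = 185.
x-coordinate, sorted with cumulative weight:
  x=1 (Gamma, w=150) cum 150
  x=4 (Alpha, w=90) cum 240  ← median
  x=10 (Beta, w=100) cum 340
  x=10 (Delta, w=30) cum 370
⇒ x* = 4
y-coordinate, sorted with cumulative weight:
  y=0 (Beta, w=100) cum 100
  y=2 (Alpha, w=90) cum 190  ← median
  y=5 (Gamma, w=150) cum 340
  y=5 (Delta, w=30) cum 370
⇒ y* = 2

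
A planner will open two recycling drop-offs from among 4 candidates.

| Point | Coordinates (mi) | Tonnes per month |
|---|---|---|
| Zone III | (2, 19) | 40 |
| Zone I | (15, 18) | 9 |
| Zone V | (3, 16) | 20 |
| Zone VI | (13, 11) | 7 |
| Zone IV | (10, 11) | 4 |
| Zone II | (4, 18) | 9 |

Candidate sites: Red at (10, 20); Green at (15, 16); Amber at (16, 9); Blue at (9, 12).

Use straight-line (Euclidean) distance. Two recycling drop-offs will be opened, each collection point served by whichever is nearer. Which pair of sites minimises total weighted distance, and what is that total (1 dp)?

{Red, Blue}, total 606.6

Evaluate every pair (each demand assigned to the nearer of the two):
  {Red, Blue}: total = 606.6
  {Red, Green}: total = 624.6
  {Red, Amber}: total = 639.7
  {Green, Blue}: total = 663.0
  {Amber, Blue}: total = 717.8
  {Green, Amber}: total = 942.8
Best pair: {Red, Blue} with total 606.6.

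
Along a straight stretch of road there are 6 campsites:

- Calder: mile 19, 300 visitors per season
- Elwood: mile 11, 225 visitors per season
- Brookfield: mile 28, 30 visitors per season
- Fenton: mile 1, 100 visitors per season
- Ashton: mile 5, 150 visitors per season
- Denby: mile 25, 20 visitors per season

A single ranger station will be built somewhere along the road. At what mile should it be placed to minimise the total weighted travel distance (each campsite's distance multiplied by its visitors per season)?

For a sum of weighted absolute distances on a line, the optimum is the weighted median (not the mean). Total weight W = 825; half-weight = 412.5.
Sort by position and accumulate weight:
  mile 1 (Fenton, w=100) → cum 100
  mile 5 (Ashton, w=150) → cum 250
  mile 11 (Elwood, w=225) → cum 475  ≥ 412.5 → median here
  mile 19 (Calder, w=300) → cum 775
  mile 25 (Denby, w=20) → cum 795
  mile 28 (Brookfield, w=30) → cum 825
Optimal location: mile 11.

x = 11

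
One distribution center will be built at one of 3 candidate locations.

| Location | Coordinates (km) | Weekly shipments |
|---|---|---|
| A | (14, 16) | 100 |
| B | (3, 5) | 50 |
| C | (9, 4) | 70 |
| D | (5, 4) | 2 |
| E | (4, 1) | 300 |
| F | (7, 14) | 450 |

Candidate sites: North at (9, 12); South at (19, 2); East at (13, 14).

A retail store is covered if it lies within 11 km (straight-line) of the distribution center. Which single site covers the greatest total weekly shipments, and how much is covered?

Coverage radius r = 11 km; a point is covered iff (Δx)²+(Δy)² ≤ 11² = 121.
  North (9, 12): covers {A, B, C, D, F} → 672
  South (19, 2): covers {C} → 70
  East (13, 14): covers {A, C, F} → 620
Maximum coverage at North: 672 weekly shipments.

North, covering 672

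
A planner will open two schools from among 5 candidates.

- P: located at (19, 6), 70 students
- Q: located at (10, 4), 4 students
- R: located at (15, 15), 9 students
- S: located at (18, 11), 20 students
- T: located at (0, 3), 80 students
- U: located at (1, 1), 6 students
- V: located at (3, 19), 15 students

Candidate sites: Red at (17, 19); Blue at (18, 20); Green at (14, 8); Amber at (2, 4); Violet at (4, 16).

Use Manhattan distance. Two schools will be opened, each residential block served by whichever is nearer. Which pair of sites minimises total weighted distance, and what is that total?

{Green, Amber}, total 1238

Evaluate every pair (each demand assigned to the nearer of the two):
  {Green, Amber}: total = 1238
  {Red, Amber}: total = 1790
  {Blue, Amber}: total = 1838
  {Amber, Violet}: total = 2174
  {Green, Violet}: total = 2262
  {Red, Green}: total = 2566
  {Blue, Green}: total = 2614
  {Red, Violet}: total = 2884
  {Blue, Violet}: total = 2902
  {Red, Blue}: total = 4426
Best pair: {Green, Amber} with total 1238.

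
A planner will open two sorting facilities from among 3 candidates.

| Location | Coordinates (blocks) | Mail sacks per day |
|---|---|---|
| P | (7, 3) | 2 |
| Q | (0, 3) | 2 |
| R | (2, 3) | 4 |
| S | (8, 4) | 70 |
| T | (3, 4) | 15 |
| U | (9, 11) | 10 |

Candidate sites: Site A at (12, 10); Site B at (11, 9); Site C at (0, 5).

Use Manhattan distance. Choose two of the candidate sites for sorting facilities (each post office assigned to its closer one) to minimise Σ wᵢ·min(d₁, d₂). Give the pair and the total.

Evaluate every pair (each demand assigned to the nearer of the two):
  {Site B, Site C}: total = 698
  {Site A, Site C}: total = 768
  {Site A, Site B}: total = 909
Best pair: {Site B, Site C} with total 698.

{Site B, Site C}, total 698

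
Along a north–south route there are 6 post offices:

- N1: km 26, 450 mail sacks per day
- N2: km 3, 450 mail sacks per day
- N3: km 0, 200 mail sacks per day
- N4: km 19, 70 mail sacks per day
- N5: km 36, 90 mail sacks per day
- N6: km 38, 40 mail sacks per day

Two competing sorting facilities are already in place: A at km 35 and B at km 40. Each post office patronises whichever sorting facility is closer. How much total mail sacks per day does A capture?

1260

The indifferent point is the midpoint (35+40)/2 = 37.5; post offices left of it (closer to A at 35) go to A, those right go to B.
  N3 at 0 (w=200) → A
  N2 at 3 (w=450) → A
  N4 at 19 (w=70) → A
  N1 at 26 (w=450) → A
  N5 at 36 (w=90) → A
  N6 at 38 (w=40) → B
A captures 1260; B captures 40.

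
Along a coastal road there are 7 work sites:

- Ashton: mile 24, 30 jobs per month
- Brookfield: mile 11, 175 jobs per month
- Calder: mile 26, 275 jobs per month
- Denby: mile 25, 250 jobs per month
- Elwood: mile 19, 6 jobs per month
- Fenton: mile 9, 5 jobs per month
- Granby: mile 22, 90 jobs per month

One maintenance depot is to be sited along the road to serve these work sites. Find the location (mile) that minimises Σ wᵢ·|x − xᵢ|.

For a sum of weighted absolute distances on a line, the optimum is the weighted median (not the mean). Total weight W = 831; half-weight = 415.5.
Sort by position and accumulate weight:
  mile 9 (Fenton, w=5) → cum 5
  mile 11 (Brookfield, w=175) → cum 180
  mile 19 (Elwood, w=6) → cum 186
  mile 22 (Granby, w=90) → cum 276
  mile 24 (Ashton, w=30) → cum 306
  mile 25 (Denby, w=250) → cum 556  ≥ 415.5 → median here
  mile 26 (Calder, w=275) → cum 831
Optimal location: mile 25.

x = 25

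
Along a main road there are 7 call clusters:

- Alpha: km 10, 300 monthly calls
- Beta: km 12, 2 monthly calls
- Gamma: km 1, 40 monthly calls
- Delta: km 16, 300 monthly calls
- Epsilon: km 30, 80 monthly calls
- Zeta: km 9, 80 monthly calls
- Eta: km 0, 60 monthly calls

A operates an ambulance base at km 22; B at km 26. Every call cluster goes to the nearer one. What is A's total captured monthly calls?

The indifferent point is the midpoint (22+26)/2 = 24; call clusters left of it (closer to A at 22) go to A, those right go to B.
  Eta at 0 (w=60) → A
  Gamma at 1 (w=40) → A
  Zeta at 9 (w=80) → A
  Alpha at 10 (w=300) → A
  Beta at 12 (w=2) → A
  Delta at 16 (w=300) → A
  Epsilon at 30 (w=80) → B
A captures 782; B captures 80.

782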